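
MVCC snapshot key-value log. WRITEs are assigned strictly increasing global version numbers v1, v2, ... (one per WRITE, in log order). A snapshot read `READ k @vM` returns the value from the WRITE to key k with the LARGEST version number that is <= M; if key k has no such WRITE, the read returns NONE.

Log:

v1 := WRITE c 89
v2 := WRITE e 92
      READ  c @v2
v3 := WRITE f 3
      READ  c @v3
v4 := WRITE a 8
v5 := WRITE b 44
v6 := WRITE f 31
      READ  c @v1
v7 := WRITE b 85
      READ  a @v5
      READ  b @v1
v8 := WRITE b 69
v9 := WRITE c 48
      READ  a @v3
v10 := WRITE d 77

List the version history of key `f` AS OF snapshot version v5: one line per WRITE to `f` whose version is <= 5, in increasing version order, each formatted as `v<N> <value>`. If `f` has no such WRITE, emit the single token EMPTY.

Answer: v3 3

Derivation:
Scan writes for key=f with version <= 5:
  v1 WRITE c 89 -> skip
  v2 WRITE e 92 -> skip
  v3 WRITE f 3 -> keep
  v4 WRITE a 8 -> skip
  v5 WRITE b 44 -> skip
  v6 WRITE f 31 -> drop (> snap)
  v7 WRITE b 85 -> skip
  v8 WRITE b 69 -> skip
  v9 WRITE c 48 -> skip
  v10 WRITE d 77 -> skip
Collected: [(3, 3)]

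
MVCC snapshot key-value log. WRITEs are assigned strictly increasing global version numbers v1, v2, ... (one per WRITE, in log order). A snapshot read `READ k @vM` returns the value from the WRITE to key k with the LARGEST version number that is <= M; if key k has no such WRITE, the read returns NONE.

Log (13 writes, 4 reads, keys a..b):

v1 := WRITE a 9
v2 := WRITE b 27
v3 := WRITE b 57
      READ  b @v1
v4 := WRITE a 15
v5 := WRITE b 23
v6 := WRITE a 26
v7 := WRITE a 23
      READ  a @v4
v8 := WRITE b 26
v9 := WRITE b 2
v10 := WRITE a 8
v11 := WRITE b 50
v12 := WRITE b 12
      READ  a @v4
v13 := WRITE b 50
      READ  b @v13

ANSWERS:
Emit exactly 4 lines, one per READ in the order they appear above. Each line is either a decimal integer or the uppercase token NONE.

v1: WRITE a=9  (a history now [(1, 9)])
v2: WRITE b=27  (b history now [(2, 27)])
v3: WRITE b=57  (b history now [(2, 27), (3, 57)])
READ b @v1: history=[(2, 27), (3, 57)] -> no version <= 1 -> NONE
v4: WRITE a=15  (a history now [(1, 9), (4, 15)])
v5: WRITE b=23  (b history now [(2, 27), (3, 57), (5, 23)])
v6: WRITE a=26  (a history now [(1, 9), (4, 15), (6, 26)])
v7: WRITE a=23  (a history now [(1, 9), (4, 15), (6, 26), (7, 23)])
READ a @v4: history=[(1, 9), (4, 15), (6, 26), (7, 23)] -> pick v4 -> 15
v8: WRITE b=26  (b history now [(2, 27), (3, 57), (5, 23), (8, 26)])
v9: WRITE b=2  (b history now [(2, 27), (3, 57), (5, 23), (8, 26), (9, 2)])
v10: WRITE a=8  (a history now [(1, 9), (4, 15), (6, 26), (7, 23), (10, 8)])
v11: WRITE b=50  (b history now [(2, 27), (3, 57), (5, 23), (8, 26), (9, 2), (11, 50)])
v12: WRITE b=12  (b history now [(2, 27), (3, 57), (5, 23), (8, 26), (9, 2), (11, 50), (12, 12)])
READ a @v4: history=[(1, 9), (4, 15), (6, 26), (7, 23), (10, 8)] -> pick v4 -> 15
v13: WRITE b=50  (b history now [(2, 27), (3, 57), (5, 23), (8, 26), (9, 2), (11, 50), (12, 12), (13, 50)])
READ b @v13: history=[(2, 27), (3, 57), (5, 23), (8, 26), (9, 2), (11, 50), (12, 12), (13, 50)] -> pick v13 -> 50

Answer: NONE
15
15
50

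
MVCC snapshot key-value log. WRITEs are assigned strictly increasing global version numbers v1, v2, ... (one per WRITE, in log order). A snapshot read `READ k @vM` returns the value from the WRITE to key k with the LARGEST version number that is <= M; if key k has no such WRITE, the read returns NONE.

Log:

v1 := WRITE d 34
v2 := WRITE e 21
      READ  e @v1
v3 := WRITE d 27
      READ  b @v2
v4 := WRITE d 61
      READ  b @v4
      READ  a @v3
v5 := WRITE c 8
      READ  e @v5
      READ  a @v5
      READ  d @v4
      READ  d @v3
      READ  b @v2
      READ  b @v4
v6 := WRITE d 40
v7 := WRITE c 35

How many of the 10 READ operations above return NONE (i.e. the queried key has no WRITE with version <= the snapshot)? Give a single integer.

v1: WRITE d=34  (d history now [(1, 34)])
v2: WRITE e=21  (e history now [(2, 21)])
READ e @v1: history=[(2, 21)] -> no version <= 1 -> NONE
v3: WRITE d=27  (d history now [(1, 34), (3, 27)])
READ b @v2: history=[] -> no version <= 2 -> NONE
v4: WRITE d=61  (d history now [(1, 34), (3, 27), (4, 61)])
READ b @v4: history=[] -> no version <= 4 -> NONE
READ a @v3: history=[] -> no version <= 3 -> NONE
v5: WRITE c=8  (c history now [(5, 8)])
READ e @v5: history=[(2, 21)] -> pick v2 -> 21
READ a @v5: history=[] -> no version <= 5 -> NONE
READ d @v4: history=[(1, 34), (3, 27), (4, 61)] -> pick v4 -> 61
READ d @v3: history=[(1, 34), (3, 27), (4, 61)] -> pick v3 -> 27
READ b @v2: history=[] -> no version <= 2 -> NONE
READ b @v4: history=[] -> no version <= 4 -> NONE
v6: WRITE d=40  (d history now [(1, 34), (3, 27), (4, 61), (6, 40)])
v7: WRITE c=35  (c history now [(5, 8), (7, 35)])
Read results in order: ['NONE', 'NONE', 'NONE', 'NONE', '21', 'NONE', '61', '27', 'NONE', 'NONE']
NONE count = 7

Answer: 7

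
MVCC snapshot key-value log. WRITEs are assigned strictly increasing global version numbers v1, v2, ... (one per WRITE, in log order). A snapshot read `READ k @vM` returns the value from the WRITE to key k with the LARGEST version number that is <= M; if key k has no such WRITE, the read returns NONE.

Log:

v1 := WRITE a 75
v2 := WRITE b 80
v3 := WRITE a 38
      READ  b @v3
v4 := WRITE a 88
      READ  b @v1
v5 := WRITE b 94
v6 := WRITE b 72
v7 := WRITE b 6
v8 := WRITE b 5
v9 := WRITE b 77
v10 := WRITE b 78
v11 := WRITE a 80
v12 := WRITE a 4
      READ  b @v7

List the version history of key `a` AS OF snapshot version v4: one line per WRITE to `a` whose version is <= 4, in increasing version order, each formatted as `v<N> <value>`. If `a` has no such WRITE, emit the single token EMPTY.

Answer: v1 75
v3 38
v4 88

Derivation:
Scan writes for key=a with version <= 4:
  v1 WRITE a 75 -> keep
  v2 WRITE b 80 -> skip
  v3 WRITE a 38 -> keep
  v4 WRITE a 88 -> keep
  v5 WRITE b 94 -> skip
  v6 WRITE b 72 -> skip
  v7 WRITE b 6 -> skip
  v8 WRITE b 5 -> skip
  v9 WRITE b 77 -> skip
  v10 WRITE b 78 -> skip
  v11 WRITE a 80 -> drop (> snap)
  v12 WRITE a 4 -> drop (> snap)
Collected: [(1, 75), (3, 38), (4, 88)]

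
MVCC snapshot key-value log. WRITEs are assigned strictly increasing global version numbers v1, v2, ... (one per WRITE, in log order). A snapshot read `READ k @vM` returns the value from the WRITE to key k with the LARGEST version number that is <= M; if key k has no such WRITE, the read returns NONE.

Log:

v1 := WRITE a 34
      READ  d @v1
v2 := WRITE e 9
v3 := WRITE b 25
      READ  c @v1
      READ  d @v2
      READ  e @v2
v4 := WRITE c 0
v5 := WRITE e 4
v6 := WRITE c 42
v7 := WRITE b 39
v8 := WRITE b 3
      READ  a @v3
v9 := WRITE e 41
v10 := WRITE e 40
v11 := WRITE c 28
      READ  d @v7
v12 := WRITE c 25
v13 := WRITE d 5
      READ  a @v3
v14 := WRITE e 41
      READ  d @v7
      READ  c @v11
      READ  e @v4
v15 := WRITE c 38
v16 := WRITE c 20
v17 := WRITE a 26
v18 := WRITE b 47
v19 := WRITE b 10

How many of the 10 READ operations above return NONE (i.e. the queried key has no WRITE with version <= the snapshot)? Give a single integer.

v1: WRITE a=34  (a history now [(1, 34)])
READ d @v1: history=[] -> no version <= 1 -> NONE
v2: WRITE e=9  (e history now [(2, 9)])
v3: WRITE b=25  (b history now [(3, 25)])
READ c @v1: history=[] -> no version <= 1 -> NONE
READ d @v2: history=[] -> no version <= 2 -> NONE
READ e @v2: history=[(2, 9)] -> pick v2 -> 9
v4: WRITE c=0  (c history now [(4, 0)])
v5: WRITE e=4  (e history now [(2, 9), (5, 4)])
v6: WRITE c=42  (c history now [(4, 0), (6, 42)])
v7: WRITE b=39  (b history now [(3, 25), (7, 39)])
v8: WRITE b=3  (b history now [(3, 25), (7, 39), (8, 3)])
READ a @v3: history=[(1, 34)] -> pick v1 -> 34
v9: WRITE e=41  (e history now [(2, 9), (5, 4), (9, 41)])
v10: WRITE e=40  (e history now [(2, 9), (5, 4), (9, 41), (10, 40)])
v11: WRITE c=28  (c history now [(4, 0), (6, 42), (11, 28)])
READ d @v7: history=[] -> no version <= 7 -> NONE
v12: WRITE c=25  (c history now [(4, 0), (6, 42), (11, 28), (12, 25)])
v13: WRITE d=5  (d history now [(13, 5)])
READ a @v3: history=[(1, 34)] -> pick v1 -> 34
v14: WRITE e=41  (e history now [(2, 9), (5, 4), (9, 41), (10, 40), (14, 41)])
READ d @v7: history=[(13, 5)] -> no version <= 7 -> NONE
READ c @v11: history=[(4, 0), (6, 42), (11, 28), (12, 25)] -> pick v11 -> 28
READ e @v4: history=[(2, 9), (5, 4), (9, 41), (10, 40), (14, 41)] -> pick v2 -> 9
v15: WRITE c=38  (c history now [(4, 0), (6, 42), (11, 28), (12, 25), (15, 38)])
v16: WRITE c=20  (c history now [(4, 0), (6, 42), (11, 28), (12, 25), (15, 38), (16, 20)])
v17: WRITE a=26  (a history now [(1, 34), (17, 26)])
v18: WRITE b=47  (b history now [(3, 25), (7, 39), (8, 3), (18, 47)])
v19: WRITE b=10  (b history now [(3, 25), (7, 39), (8, 3), (18, 47), (19, 10)])
Read results in order: ['NONE', 'NONE', 'NONE', '9', '34', 'NONE', '34', 'NONE', '28', '9']
NONE count = 5

Answer: 5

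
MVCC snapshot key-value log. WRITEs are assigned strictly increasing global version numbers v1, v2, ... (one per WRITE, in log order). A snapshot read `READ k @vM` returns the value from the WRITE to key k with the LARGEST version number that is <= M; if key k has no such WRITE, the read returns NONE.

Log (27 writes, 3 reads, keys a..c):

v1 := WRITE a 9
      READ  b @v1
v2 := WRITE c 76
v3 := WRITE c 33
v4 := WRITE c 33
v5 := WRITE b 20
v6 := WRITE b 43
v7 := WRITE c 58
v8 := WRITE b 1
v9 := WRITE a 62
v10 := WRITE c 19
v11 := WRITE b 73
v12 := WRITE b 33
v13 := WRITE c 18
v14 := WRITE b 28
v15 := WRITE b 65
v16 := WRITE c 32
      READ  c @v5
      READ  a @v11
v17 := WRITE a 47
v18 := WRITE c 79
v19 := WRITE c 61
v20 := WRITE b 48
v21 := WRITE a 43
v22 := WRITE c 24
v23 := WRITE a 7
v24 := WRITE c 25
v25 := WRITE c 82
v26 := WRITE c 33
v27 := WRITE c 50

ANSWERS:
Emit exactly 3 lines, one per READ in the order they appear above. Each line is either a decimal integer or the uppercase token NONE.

Answer: NONE
33
62

Derivation:
v1: WRITE a=9  (a history now [(1, 9)])
READ b @v1: history=[] -> no version <= 1 -> NONE
v2: WRITE c=76  (c history now [(2, 76)])
v3: WRITE c=33  (c history now [(2, 76), (3, 33)])
v4: WRITE c=33  (c history now [(2, 76), (3, 33), (4, 33)])
v5: WRITE b=20  (b history now [(5, 20)])
v6: WRITE b=43  (b history now [(5, 20), (6, 43)])
v7: WRITE c=58  (c history now [(2, 76), (3, 33), (4, 33), (7, 58)])
v8: WRITE b=1  (b history now [(5, 20), (6, 43), (8, 1)])
v9: WRITE a=62  (a history now [(1, 9), (9, 62)])
v10: WRITE c=19  (c history now [(2, 76), (3, 33), (4, 33), (7, 58), (10, 19)])
v11: WRITE b=73  (b history now [(5, 20), (6, 43), (8, 1), (11, 73)])
v12: WRITE b=33  (b history now [(5, 20), (6, 43), (8, 1), (11, 73), (12, 33)])
v13: WRITE c=18  (c history now [(2, 76), (3, 33), (4, 33), (7, 58), (10, 19), (13, 18)])
v14: WRITE b=28  (b history now [(5, 20), (6, 43), (8, 1), (11, 73), (12, 33), (14, 28)])
v15: WRITE b=65  (b history now [(5, 20), (6, 43), (8, 1), (11, 73), (12, 33), (14, 28), (15, 65)])
v16: WRITE c=32  (c history now [(2, 76), (3, 33), (4, 33), (7, 58), (10, 19), (13, 18), (16, 32)])
READ c @v5: history=[(2, 76), (3, 33), (4, 33), (7, 58), (10, 19), (13, 18), (16, 32)] -> pick v4 -> 33
READ a @v11: history=[(1, 9), (9, 62)] -> pick v9 -> 62
v17: WRITE a=47  (a history now [(1, 9), (9, 62), (17, 47)])
v18: WRITE c=79  (c history now [(2, 76), (3, 33), (4, 33), (7, 58), (10, 19), (13, 18), (16, 32), (18, 79)])
v19: WRITE c=61  (c history now [(2, 76), (3, 33), (4, 33), (7, 58), (10, 19), (13, 18), (16, 32), (18, 79), (19, 61)])
v20: WRITE b=48  (b history now [(5, 20), (6, 43), (8, 1), (11, 73), (12, 33), (14, 28), (15, 65), (20, 48)])
v21: WRITE a=43  (a history now [(1, 9), (9, 62), (17, 47), (21, 43)])
v22: WRITE c=24  (c history now [(2, 76), (3, 33), (4, 33), (7, 58), (10, 19), (13, 18), (16, 32), (18, 79), (19, 61), (22, 24)])
v23: WRITE a=7  (a history now [(1, 9), (9, 62), (17, 47), (21, 43), (23, 7)])
v24: WRITE c=25  (c history now [(2, 76), (3, 33), (4, 33), (7, 58), (10, 19), (13, 18), (16, 32), (18, 79), (19, 61), (22, 24), (24, 25)])
v25: WRITE c=82  (c history now [(2, 76), (3, 33), (4, 33), (7, 58), (10, 19), (13, 18), (16, 32), (18, 79), (19, 61), (22, 24), (24, 25), (25, 82)])
v26: WRITE c=33  (c history now [(2, 76), (3, 33), (4, 33), (7, 58), (10, 19), (13, 18), (16, 32), (18, 79), (19, 61), (22, 24), (24, 25), (25, 82), (26, 33)])
v27: WRITE c=50  (c history now [(2, 76), (3, 33), (4, 33), (7, 58), (10, 19), (13, 18), (16, 32), (18, 79), (19, 61), (22, 24), (24, 25), (25, 82), (26, 33), (27, 50)])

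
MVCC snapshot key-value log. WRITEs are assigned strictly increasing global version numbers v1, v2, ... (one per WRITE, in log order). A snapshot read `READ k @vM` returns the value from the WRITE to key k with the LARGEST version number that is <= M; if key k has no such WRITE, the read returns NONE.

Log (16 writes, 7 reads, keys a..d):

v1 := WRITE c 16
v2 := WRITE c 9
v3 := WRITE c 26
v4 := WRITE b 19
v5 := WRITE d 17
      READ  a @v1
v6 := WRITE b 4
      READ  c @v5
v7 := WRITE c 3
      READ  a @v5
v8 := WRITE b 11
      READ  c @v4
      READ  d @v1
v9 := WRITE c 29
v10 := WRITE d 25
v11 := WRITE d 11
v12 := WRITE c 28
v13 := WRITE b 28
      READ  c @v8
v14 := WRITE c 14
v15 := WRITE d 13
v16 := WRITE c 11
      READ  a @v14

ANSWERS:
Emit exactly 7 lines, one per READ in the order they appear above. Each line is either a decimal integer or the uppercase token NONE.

v1: WRITE c=16  (c history now [(1, 16)])
v2: WRITE c=9  (c history now [(1, 16), (2, 9)])
v3: WRITE c=26  (c history now [(1, 16), (2, 9), (3, 26)])
v4: WRITE b=19  (b history now [(4, 19)])
v5: WRITE d=17  (d history now [(5, 17)])
READ a @v1: history=[] -> no version <= 1 -> NONE
v6: WRITE b=4  (b history now [(4, 19), (6, 4)])
READ c @v5: history=[(1, 16), (2, 9), (3, 26)] -> pick v3 -> 26
v7: WRITE c=3  (c history now [(1, 16), (2, 9), (3, 26), (7, 3)])
READ a @v5: history=[] -> no version <= 5 -> NONE
v8: WRITE b=11  (b history now [(4, 19), (6, 4), (8, 11)])
READ c @v4: history=[(1, 16), (2, 9), (3, 26), (7, 3)] -> pick v3 -> 26
READ d @v1: history=[(5, 17)] -> no version <= 1 -> NONE
v9: WRITE c=29  (c history now [(1, 16), (2, 9), (3, 26), (7, 3), (9, 29)])
v10: WRITE d=25  (d history now [(5, 17), (10, 25)])
v11: WRITE d=11  (d history now [(5, 17), (10, 25), (11, 11)])
v12: WRITE c=28  (c history now [(1, 16), (2, 9), (3, 26), (7, 3), (9, 29), (12, 28)])
v13: WRITE b=28  (b history now [(4, 19), (6, 4), (8, 11), (13, 28)])
READ c @v8: history=[(1, 16), (2, 9), (3, 26), (7, 3), (9, 29), (12, 28)] -> pick v7 -> 3
v14: WRITE c=14  (c history now [(1, 16), (2, 9), (3, 26), (7, 3), (9, 29), (12, 28), (14, 14)])
v15: WRITE d=13  (d history now [(5, 17), (10, 25), (11, 11), (15, 13)])
v16: WRITE c=11  (c history now [(1, 16), (2, 9), (3, 26), (7, 3), (9, 29), (12, 28), (14, 14), (16, 11)])
READ a @v14: history=[] -> no version <= 14 -> NONE

Answer: NONE
26
NONE
26
NONE
3
NONE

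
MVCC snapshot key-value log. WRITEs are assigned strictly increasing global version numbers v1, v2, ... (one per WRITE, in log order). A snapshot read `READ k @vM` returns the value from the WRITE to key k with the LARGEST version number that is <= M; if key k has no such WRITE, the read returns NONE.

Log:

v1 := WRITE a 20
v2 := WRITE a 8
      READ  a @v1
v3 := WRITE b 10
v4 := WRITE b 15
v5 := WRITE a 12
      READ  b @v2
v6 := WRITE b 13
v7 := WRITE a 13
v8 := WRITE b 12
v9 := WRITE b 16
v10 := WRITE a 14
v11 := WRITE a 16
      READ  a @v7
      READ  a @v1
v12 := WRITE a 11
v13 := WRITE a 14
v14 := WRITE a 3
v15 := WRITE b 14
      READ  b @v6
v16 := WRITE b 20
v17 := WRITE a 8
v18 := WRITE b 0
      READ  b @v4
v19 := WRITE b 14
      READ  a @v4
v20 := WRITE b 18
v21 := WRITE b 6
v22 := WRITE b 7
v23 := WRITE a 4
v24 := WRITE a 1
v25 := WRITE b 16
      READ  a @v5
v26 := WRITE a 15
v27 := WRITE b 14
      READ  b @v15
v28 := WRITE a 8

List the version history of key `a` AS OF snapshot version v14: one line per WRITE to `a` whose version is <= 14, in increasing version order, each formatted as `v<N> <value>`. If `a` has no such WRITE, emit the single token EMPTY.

Answer: v1 20
v2 8
v5 12
v7 13
v10 14
v11 16
v12 11
v13 14
v14 3

Derivation:
Scan writes for key=a with version <= 14:
  v1 WRITE a 20 -> keep
  v2 WRITE a 8 -> keep
  v3 WRITE b 10 -> skip
  v4 WRITE b 15 -> skip
  v5 WRITE a 12 -> keep
  v6 WRITE b 13 -> skip
  v7 WRITE a 13 -> keep
  v8 WRITE b 12 -> skip
  v9 WRITE b 16 -> skip
  v10 WRITE a 14 -> keep
  v11 WRITE a 16 -> keep
  v12 WRITE a 11 -> keep
  v13 WRITE a 14 -> keep
  v14 WRITE a 3 -> keep
  v15 WRITE b 14 -> skip
  v16 WRITE b 20 -> skip
  v17 WRITE a 8 -> drop (> snap)
  v18 WRITE b 0 -> skip
  v19 WRITE b 14 -> skip
  v20 WRITE b 18 -> skip
  v21 WRITE b 6 -> skip
  v22 WRITE b 7 -> skip
  v23 WRITE a 4 -> drop (> snap)
  v24 WRITE a 1 -> drop (> snap)
  v25 WRITE b 16 -> skip
  v26 WRITE a 15 -> drop (> snap)
  v27 WRITE b 14 -> skip
  v28 WRITE a 8 -> drop (> snap)
Collected: [(1, 20), (2, 8), (5, 12), (7, 13), (10, 14), (11, 16), (12, 11), (13, 14), (14, 3)]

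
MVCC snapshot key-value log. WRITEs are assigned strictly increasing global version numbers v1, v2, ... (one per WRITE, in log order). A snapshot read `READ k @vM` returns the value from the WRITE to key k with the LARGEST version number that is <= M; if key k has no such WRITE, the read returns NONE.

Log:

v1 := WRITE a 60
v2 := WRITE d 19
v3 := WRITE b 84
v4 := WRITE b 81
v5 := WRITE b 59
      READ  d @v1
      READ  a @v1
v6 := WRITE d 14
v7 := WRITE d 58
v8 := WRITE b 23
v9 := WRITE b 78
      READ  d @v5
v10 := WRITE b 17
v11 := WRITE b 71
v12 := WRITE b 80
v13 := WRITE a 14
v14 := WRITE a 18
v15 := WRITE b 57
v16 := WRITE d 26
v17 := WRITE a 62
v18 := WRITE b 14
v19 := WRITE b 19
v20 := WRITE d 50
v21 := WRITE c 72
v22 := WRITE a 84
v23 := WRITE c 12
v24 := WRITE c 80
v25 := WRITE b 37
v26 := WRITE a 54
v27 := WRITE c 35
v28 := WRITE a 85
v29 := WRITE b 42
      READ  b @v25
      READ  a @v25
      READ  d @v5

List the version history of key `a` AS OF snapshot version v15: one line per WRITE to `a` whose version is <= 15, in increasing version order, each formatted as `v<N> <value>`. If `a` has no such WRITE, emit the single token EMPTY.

Answer: v1 60
v13 14
v14 18

Derivation:
Scan writes for key=a with version <= 15:
  v1 WRITE a 60 -> keep
  v2 WRITE d 19 -> skip
  v3 WRITE b 84 -> skip
  v4 WRITE b 81 -> skip
  v5 WRITE b 59 -> skip
  v6 WRITE d 14 -> skip
  v7 WRITE d 58 -> skip
  v8 WRITE b 23 -> skip
  v9 WRITE b 78 -> skip
  v10 WRITE b 17 -> skip
  v11 WRITE b 71 -> skip
  v12 WRITE b 80 -> skip
  v13 WRITE a 14 -> keep
  v14 WRITE a 18 -> keep
  v15 WRITE b 57 -> skip
  v16 WRITE d 26 -> skip
  v17 WRITE a 62 -> drop (> snap)
  v18 WRITE b 14 -> skip
  v19 WRITE b 19 -> skip
  v20 WRITE d 50 -> skip
  v21 WRITE c 72 -> skip
  v22 WRITE a 84 -> drop (> snap)
  v23 WRITE c 12 -> skip
  v24 WRITE c 80 -> skip
  v25 WRITE b 37 -> skip
  v26 WRITE a 54 -> drop (> snap)
  v27 WRITE c 35 -> skip
  v28 WRITE a 85 -> drop (> snap)
  v29 WRITE b 42 -> skip
Collected: [(1, 60), (13, 14), (14, 18)]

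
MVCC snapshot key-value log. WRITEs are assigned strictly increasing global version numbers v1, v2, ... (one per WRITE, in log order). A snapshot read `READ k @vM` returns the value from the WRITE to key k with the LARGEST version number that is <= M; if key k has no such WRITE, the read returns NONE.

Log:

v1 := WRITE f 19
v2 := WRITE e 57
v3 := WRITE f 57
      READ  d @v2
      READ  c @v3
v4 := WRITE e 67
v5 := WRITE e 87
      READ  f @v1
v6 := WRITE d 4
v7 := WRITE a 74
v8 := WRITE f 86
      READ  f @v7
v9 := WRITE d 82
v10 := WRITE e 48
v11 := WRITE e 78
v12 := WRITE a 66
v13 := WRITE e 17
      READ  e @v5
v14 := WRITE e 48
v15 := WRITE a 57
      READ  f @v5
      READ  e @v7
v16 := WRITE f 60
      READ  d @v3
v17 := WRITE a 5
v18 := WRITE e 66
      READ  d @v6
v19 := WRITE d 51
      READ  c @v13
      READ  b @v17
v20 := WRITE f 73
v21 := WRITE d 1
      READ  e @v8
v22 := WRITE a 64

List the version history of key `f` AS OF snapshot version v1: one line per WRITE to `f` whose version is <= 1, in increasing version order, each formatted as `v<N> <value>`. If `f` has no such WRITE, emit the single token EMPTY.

Answer: v1 19

Derivation:
Scan writes for key=f with version <= 1:
  v1 WRITE f 19 -> keep
  v2 WRITE e 57 -> skip
  v3 WRITE f 57 -> drop (> snap)
  v4 WRITE e 67 -> skip
  v5 WRITE e 87 -> skip
  v6 WRITE d 4 -> skip
  v7 WRITE a 74 -> skip
  v8 WRITE f 86 -> drop (> snap)
  v9 WRITE d 82 -> skip
  v10 WRITE e 48 -> skip
  v11 WRITE e 78 -> skip
  v12 WRITE a 66 -> skip
  v13 WRITE e 17 -> skip
  v14 WRITE e 48 -> skip
  v15 WRITE a 57 -> skip
  v16 WRITE f 60 -> drop (> snap)
  v17 WRITE a 5 -> skip
  v18 WRITE e 66 -> skip
  v19 WRITE d 51 -> skip
  v20 WRITE f 73 -> drop (> snap)
  v21 WRITE d 1 -> skip
  v22 WRITE a 64 -> skip
Collected: [(1, 19)]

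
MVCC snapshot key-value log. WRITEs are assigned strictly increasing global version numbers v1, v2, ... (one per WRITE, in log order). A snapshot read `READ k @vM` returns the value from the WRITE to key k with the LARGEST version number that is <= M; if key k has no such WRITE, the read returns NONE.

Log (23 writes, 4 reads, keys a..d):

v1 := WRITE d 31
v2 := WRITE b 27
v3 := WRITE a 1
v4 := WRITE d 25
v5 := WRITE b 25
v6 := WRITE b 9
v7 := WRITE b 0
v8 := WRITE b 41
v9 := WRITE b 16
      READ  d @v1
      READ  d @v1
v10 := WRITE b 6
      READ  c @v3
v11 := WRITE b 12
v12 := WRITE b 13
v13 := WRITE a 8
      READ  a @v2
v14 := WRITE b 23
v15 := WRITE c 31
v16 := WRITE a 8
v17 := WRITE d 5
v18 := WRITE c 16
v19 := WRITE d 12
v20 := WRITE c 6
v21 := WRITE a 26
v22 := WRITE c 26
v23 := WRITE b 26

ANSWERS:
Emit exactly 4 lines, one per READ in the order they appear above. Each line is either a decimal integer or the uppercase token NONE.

v1: WRITE d=31  (d history now [(1, 31)])
v2: WRITE b=27  (b history now [(2, 27)])
v3: WRITE a=1  (a history now [(3, 1)])
v4: WRITE d=25  (d history now [(1, 31), (4, 25)])
v5: WRITE b=25  (b history now [(2, 27), (5, 25)])
v6: WRITE b=9  (b history now [(2, 27), (5, 25), (6, 9)])
v7: WRITE b=0  (b history now [(2, 27), (5, 25), (6, 9), (7, 0)])
v8: WRITE b=41  (b history now [(2, 27), (5, 25), (6, 9), (7, 0), (8, 41)])
v9: WRITE b=16  (b history now [(2, 27), (5, 25), (6, 9), (7, 0), (8, 41), (9, 16)])
READ d @v1: history=[(1, 31), (4, 25)] -> pick v1 -> 31
READ d @v1: history=[(1, 31), (4, 25)] -> pick v1 -> 31
v10: WRITE b=6  (b history now [(2, 27), (5, 25), (6, 9), (7, 0), (8, 41), (9, 16), (10, 6)])
READ c @v3: history=[] -> no version <= 3 -> NONE
v11: WRITE b=12  (b history now [(2, 27), (5, 25), (6, 9), (7, 0), (8, 41), (9, 16), (10, 6), (11, 12)])
v12: WRITE b=13  (b history now [(2, 27), (5, 25), (6, 9), (7, 0), (8, 41), (9, 16), (10, 6), (11, 12), (12, 13)])
v13: WRITE a=8  (a history now [(3, 1), (13, 8)])
READ a @v2: history=[(3, 1), (13, 8)] -> no version <= 2 -> NONE
v14: WRITE b=23  (b history now [(2, 27), (5, 25), (6, 9), (7, 0), (8, 41), (9, 16), (10, 6), (11, 12), (12, 13), (14, 23)])
v15: WRITE c=31  (c history now [(15, 31)])
v16: WRITE a=8  (a history now [(3, 1), (13, 8), (16, 8)])
v17: WRITE d=5  (d history now [(1, 31), (4, 25), (17, 5)])
v18: WRITE c=16  (c history now [(15, 31), (18, 16)])
v19: WRITE d=12  (d history now [(1, 31), (4, 25), (17, 5), (19, 12)])
v20: WRITE c=6  (c history now [(15, 31), (18, 16), (20, 6)])
v21: WRITE a=26  (a history now [(3, 1), (13, 8), (16, 8), (21, 26)])
v22: WRITE c=26  (c history now [(15, 31), (18, 16), (20, 6), (22, 26)])
v23: WRITE b=26  (b history now [(2, 27), (5, 25), (6, 9), (7, 0), (8, 41), (9, 16), (10, 6), (11, 12), (12, 13), (14, 23), (23, 26)])

Answer: 31
31
NONE
NONE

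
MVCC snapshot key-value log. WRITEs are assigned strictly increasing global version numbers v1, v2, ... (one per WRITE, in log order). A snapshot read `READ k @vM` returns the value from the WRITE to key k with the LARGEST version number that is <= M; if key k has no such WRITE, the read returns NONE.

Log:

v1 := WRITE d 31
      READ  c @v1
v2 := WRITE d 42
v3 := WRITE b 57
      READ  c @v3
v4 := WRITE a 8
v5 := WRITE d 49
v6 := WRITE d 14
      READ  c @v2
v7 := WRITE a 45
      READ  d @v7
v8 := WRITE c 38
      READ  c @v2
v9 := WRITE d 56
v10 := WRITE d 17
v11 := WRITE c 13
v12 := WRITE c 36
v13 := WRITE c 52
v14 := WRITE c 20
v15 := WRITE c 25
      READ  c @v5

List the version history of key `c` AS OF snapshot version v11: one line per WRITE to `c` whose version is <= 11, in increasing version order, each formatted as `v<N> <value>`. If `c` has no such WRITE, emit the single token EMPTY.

Scan writes for key=c with version <= 11:
  v1 WRITE d 31 -> skip
  v2 WRITE d 42 -> skip
  v3 WRITE b 57 -> skip
  v4 WRITE a 8 -> skip
  v5 WRITE d 49 -> skip
  v6 WRITE d 14 -> skip
  v7 WRITE a 45 -> skip
  v8 WRITE c 38 -> keep
  v9 WRITE d 56 -> skip
  v10 WRITE d 17 -> skip
  v11 WRITE c 13 -> keep
  v12 WRITE c 36 -> drop (> snap)
  v13 WRITE c 52 -> drop (> snap)
  v14 WRITE c 20 -> drop (> snap)
  v15 WRITE c 25 -> drop (> snap)
Collected: [(8, 38), (11, 13)]

Answer: v8 38
v11 13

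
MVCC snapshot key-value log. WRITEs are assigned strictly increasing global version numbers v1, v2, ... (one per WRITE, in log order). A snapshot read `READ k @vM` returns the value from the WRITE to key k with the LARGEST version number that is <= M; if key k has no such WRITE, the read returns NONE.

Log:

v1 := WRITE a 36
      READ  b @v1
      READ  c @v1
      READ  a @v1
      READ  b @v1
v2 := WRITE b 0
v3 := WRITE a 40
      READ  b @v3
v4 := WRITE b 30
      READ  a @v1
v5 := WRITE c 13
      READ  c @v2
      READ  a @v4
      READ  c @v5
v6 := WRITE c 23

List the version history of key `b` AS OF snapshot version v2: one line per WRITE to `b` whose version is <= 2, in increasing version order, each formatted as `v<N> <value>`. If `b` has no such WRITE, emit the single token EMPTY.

Answer: v2 0

Derivation:
Scan writes for key=b with version <= 2:
  v1 WRITE a 36 -> skip
  v2 WRITE b 0 -> keep
  v3 WRITE a 40 -> skip
  v4 WRITE b 30 -> drop (> snap)
  v5 WRITE c 13 -> skip
  v6 WRITE c 23 -> skip
Collected: [(2, 0)]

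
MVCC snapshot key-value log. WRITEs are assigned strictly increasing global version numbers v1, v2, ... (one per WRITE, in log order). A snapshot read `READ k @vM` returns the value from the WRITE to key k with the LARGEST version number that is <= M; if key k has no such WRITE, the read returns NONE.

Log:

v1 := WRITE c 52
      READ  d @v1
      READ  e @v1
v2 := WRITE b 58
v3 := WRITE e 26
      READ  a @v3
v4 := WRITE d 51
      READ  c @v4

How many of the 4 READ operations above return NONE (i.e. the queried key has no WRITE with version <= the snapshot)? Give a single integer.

v1: WRITE c=52  (c history now [(1, 52)])
READ d @v1: history=[] -> no version <= 1 -> NONE
READ e @v1: history=[] -> no version <= 1 -> NONE
v2: WRITE b=58  (b history now [(2, 58)])
v3: WRITE e=26  (e history now [(3, 26)])
READ a @v3: history=[] -> no version <= 3 -> NONE
v4: WRITE d=51  (d history now [(4, 51)])
READ c @v4: history=[(1, 52)] -> pick v1 -> 52
Read results in order: ['NONE', 'NONE', 'NONE', '52']
NONE count = 3

Answer: 3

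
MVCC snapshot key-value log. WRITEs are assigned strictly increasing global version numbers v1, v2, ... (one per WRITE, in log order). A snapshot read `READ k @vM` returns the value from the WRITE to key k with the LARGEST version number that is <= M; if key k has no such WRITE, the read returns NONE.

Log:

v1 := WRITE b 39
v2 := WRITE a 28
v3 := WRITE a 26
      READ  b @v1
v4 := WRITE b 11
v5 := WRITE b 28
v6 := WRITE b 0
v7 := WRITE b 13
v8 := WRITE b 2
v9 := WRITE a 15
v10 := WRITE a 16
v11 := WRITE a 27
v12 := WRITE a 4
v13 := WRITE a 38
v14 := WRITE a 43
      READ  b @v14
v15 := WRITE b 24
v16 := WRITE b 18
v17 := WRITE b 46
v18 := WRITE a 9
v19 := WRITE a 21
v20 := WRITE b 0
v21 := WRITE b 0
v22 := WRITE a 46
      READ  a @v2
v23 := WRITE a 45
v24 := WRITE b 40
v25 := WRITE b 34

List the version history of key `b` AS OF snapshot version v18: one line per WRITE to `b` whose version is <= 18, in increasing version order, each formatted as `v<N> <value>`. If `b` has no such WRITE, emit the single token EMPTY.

Scan writes for key=b with version <= 18:
  v1 WRITE b 39 -> keep
  v2 WRITE a 28 -> skip
  v3 WRITE a 26 -> skip
  v4 WRITE b 11 -> keep
  v5 WRITE b 28 -> keep
  v6 WRITE b 0 -> keep
  v7 WRITE b 13 -> keep
  v8 WRITE b 2 -> keep
  v9 WRITE a 15 -> skip
  v10 WRITE a 16 -> skip
  v11 WRITE a 27 -> skip
  v12 WRITE a 4 -> skip
  v13 WRITE a 38 -> skip
  v14 WRITE a 43 -> skip
  v15 WRITE b 24 -> keep
  v16 WRITE b 18 -> keep
  v17 WRITE b 46 -> keep
  v18 WRITE a 9 -> skip
  v19 WRITE a 21 -> skip
  v20 WRITE b 0 -> drop (> snap)
  v21 WRITE b 0 -> drop (> snap)
  v22 WRITE a 46 -> skip
  v23 WRITE a 45 -> skip
  v24 WRITE b 40 -> drop (> snap)
  v25 WRITE b 34 -> drop (> snap)
Collected: [(1, 39), (4, 11), (5, 28), (6, 0), (7, 13), (8, 2), (15, 24), (16, 18), (17, 46)]

Answer: v1 39
v4 11
v5 28
v6 0
v7 13
v8 2
v15 24
v16 18
v17 46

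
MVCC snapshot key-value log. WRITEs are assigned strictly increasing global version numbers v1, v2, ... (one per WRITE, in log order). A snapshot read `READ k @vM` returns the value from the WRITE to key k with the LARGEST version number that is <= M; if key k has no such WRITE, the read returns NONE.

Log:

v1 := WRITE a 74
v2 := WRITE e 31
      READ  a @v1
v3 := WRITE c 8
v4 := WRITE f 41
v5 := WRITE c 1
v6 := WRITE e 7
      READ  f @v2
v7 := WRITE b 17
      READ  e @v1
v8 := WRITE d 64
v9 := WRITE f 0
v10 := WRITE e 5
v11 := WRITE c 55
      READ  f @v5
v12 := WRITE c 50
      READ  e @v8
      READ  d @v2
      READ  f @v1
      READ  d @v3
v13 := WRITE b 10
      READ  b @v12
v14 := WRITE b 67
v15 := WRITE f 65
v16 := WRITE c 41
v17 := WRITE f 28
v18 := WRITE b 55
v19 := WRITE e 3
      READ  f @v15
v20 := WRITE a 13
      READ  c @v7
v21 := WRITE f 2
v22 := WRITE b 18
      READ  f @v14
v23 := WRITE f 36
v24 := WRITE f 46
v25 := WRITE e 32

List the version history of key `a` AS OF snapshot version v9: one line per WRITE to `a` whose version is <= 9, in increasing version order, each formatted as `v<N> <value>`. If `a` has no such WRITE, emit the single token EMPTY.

Scan writes for key=a with version <= 9:
  v1 WRITE a 74 -> keep
  v2 WRITE e 31 -> skip
  v3 WRITE c 8 -> skip
  v4 WRITE f 41 -> skip
  v5 WRITE c 1 -> skip
  v6 WRITE e 7 -> skip
  v7 WRITE b 17 -> skip
  v8 WRITE d 64 -> skip
  v9 WRITE f 0 -> skip
  v10 WRITE e 5 -> skip
  v11 WRITE c 55 -> skip
  v12 WRITE c 50 -> skip
  v13 WRITE b 10 -> skip
  v14 WRITE b 67 -> skip
  v15 WRITE f 65 -> skip
  v16 WRITE c 41 -> skip
  v17 WRITE f 28 -> skip
  v18 WRITE b 55 -> skip
  v19 WRITE e 3 -> skip
  v20 WRITE a 13 -> drop (> snap)
  v21 WRITE f 2 -> skip
  v22 WRITE b 18 -> skip
  v23 WRITE f 36 -> skip
  v24 WRITE f 46 -> skip
  v25 WRITE e 32 -> skip
Collected: [(1, 74)]

Answer: v1 74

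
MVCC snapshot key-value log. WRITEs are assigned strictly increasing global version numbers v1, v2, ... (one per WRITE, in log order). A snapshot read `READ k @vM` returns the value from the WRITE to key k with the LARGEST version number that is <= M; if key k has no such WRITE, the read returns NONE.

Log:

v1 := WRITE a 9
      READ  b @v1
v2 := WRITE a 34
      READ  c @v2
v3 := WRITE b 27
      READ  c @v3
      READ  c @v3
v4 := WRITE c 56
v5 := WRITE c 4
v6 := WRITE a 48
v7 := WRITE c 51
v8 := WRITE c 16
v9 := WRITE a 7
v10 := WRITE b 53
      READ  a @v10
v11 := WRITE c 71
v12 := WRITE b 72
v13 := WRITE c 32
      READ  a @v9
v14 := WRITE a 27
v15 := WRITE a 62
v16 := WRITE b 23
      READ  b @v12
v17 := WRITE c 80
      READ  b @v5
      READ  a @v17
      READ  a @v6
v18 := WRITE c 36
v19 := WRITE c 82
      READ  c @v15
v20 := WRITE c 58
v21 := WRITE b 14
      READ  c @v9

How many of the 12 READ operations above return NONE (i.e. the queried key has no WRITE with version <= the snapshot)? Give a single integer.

Answer: 4

Derivation:
v1: WRITE a=9  (a history now [(1, 9)])
READ b @v1: history=[] -> no version <= 1 -> NONE
v2: WRITE a=34  (a history now [(1, 9), (2, 34)])
READ c @v2: history=[] -> no version <= 2 -> NONE
v3: WRITE b=27  (b history now [(3, 27)])
READ c @v3: history=[] -> no version <= 3 -> NONE
READ c @v3: history=[] -> no version <= 3 -> NONE
v4: WRITE c=56  (c history now [(4, 56)])
v5: WRITE c=4  (c history now [(4, 56), (5, 4)])
v6: WRITE a=48  (a history now [(1, 9), (2, 34), (6, 48)])
v7: WRITE c=51  (c history now [(4, 56), (5, 4), (7, 51)])
v8: WRITE c=16  (c history now [(4, 56), (5, 4), (7, 51), (8, 16)])
v9: WRITE a=7  (a history now [(1, 9), (2, 34), (6, 48), (9, 7)])
v10: WRITE b=53  (b history now [(3, 27), (10, 53)])
READ a @v10: history=[(1, 9), (2, 34), (6, 48), (9, 7)] -> pick v9 -> 7
v11: WRITE c=71  (c history now [(4, 56), (5, 4), (7, 51), (8, 16), (11, 71)])
v12: WRITE b=72  (b history now [(3, 27), (10, 53), (12, 72)])
v13: WRITE c=32  (c history now [(4, 56), (5, 4), (7, 51), (8, 16), (11, 71), (13, 32)])
READ a @v9: history=[(1, 9), (2, 34), (6, 48), (9, 7)] -> pick v9 -> 7
v14: WRITE a=27  (a history now [(1, 9), (2, 34), (6, 48), (9, 7), (14, 27)])
v15: WRITE a=62  (a history now [(1, 9), (2, 34), (6, 48), (9, 7), (14, 27), (15, 62)])
v16: WRITE b=23  (b history now [(3, 27), (10, 53), (12, 72), (16, 23)])
READ b @v12: history=[(3, 27), (10, 53), (12, 72), (16, 23)] -> pick v12 -> 72
v17: WRITE c=80  (c history now [(4, 56), (5, 4), (7, 51), (8, 16), (11, 71), (13, 32), (17, 80)])
READ b @v5: history=[(3, 27), (10, 53), (12, 72), (16, 23)] -> pick v3 -> 27
READ a @v17: history=[(1, 9), (2, 34), (6, 48), (9, 7), (14, 27), (15, 62)] -> pick v15 -> 62
READ a @v6: history=[(1, 9), (2, 34), (6, 48), (9, 7), (14, 27), (15, 62)] -> pick v6 -> 48
v18: WRITE c=36  (c history now [(4, 56), (5, 4), (7, 51), (8, 16), (11, 71), (13, 32), (17, 80), (18, 36)])
v19: WRITE c=82  (c history now [(4, 56), (5, 4), (7, 51), (8, 16), (11, 71), (13, 32), (17, 80), (18, 36), (19, 82)])
READ c @v15: history=[(4, 56), (5, 4), (7, 51), (8, 16), (11, 71), (13, 32), (17, 80), (18, 36), (19, 82)] -> pick v13 -> 32
v20: WRITE c=58  (c history now [(4, 56), (5, 4), (7, 51), (8, 16), (11, 71), (13, 32), (17, 80), (18, 36), (19, 82), (20, 58)])
v21: WRITE b=14  (b history now [(3, 27), (10, 53), (12, 72), (16, 23), (21, 14)])
READ c @v9: history=[(4, 56), (5, 4), (7, 51), (8, 16), (11, 71), (13, 32), (17, 80), (18, 36), (19, 82), (20, 58)] -> pick v8 -> 16
Read results in order: ['NONE', 'NONE', 'NONE', 'NONE', '7', '7', '72', '27', '62', '48', '32', '16']
NONE count = 4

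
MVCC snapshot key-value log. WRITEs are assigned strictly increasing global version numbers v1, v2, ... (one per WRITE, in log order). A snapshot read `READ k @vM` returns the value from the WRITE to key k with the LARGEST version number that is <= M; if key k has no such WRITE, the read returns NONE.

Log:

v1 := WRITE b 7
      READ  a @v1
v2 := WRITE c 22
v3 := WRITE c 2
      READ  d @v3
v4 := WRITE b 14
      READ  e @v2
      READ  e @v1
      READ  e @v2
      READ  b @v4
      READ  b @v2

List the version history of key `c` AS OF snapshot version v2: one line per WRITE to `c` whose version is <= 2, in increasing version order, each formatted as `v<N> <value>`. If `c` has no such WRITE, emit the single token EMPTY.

Answer: v2 22

Derivation:
Scan writes for key=c with version <= 2:
  v1 WRITE b 7 -> skip
  v2 WRITE c 22 -> keep
  v3 WRITE c 2 -> drop (> snap)
  v4 WRITE b 14 -> skip
Collected: [(2, 22)]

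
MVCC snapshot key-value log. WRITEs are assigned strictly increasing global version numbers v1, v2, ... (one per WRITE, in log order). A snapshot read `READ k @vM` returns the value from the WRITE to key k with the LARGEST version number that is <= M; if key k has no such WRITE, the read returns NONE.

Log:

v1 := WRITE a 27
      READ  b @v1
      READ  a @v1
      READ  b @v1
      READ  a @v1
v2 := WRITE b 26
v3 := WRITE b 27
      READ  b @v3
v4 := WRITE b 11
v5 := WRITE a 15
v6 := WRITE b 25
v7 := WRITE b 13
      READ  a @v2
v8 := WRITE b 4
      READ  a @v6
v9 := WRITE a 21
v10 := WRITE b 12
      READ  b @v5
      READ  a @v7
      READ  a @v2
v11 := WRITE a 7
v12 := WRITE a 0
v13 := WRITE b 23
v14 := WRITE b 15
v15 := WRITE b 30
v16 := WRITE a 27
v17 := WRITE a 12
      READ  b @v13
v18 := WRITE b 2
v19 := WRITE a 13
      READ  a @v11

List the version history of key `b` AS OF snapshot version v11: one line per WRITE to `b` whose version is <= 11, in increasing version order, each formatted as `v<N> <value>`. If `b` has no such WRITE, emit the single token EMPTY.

Answer: v2 26
v3 27
v4 11
v6 25
v7 13
v8 4
v10 12

Derivation:
Scan writes for key=b with version <= 11:
  v1 WRITE a 27 -> skip
  v2 WRITE b 26 -> keep
  v3 WRITE b 27 -> keep
  v4 WRITE b 11 -> keep
  v5 WRITE a 15 -> skip
  v6 WRITE b 25 -> keep
  v7 WRITE b 13 -> keep
  v8 WRITE b 4 -> keep
  v9 WRITE a 21 -> skip
  v10 WRITE b 12 -> keep
  v11 WRITE a 7 -> skip
  v12 WRITE a 0 -> skip
  v13 WRITE b 23 -> drop (> snap)
  v14 WRITE b 15 -> drop (> snap)
  v15 WRITE b 30 -> drop (> snap)
  v16 WRITE a 27 -> skip
  v17 WRITE a 12 -> skip
  v18 WRITE b 2 -> drop (> snap)
  v19 WRITE a 13 -> skip
Collected: [(2, 26), (3, 27), (4, 11), (6, 25), (7, 13), (8, 4), (10, 12)]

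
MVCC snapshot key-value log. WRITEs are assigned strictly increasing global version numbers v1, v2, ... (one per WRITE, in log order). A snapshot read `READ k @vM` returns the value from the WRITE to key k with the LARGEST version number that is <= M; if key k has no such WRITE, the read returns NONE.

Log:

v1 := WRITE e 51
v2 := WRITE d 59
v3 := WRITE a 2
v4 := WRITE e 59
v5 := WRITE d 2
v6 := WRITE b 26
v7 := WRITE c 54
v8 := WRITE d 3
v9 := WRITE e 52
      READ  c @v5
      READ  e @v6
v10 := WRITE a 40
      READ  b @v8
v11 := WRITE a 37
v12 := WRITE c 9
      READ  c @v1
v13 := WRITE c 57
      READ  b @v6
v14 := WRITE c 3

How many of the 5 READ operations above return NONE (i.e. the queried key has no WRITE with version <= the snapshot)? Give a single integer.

Answer: 2

Derivation:
v1: WRITE e=51  (e history now [(1, 51)])
v2: WRITE d=59  (d history now [(2, 59)])
v3: WRITE a=2  (a history now [(3, 2)])
v4: WRITE e=59  (e history now [(1, 51), (4, 59)])
v5: WRITE d=2  (d history now [(2, 59), (5, 2)])
v6: WRITE b=26  (b history now [(6, 26)])
v7: WRITE c=54  (c history now [(7, 54)])
v8: WRITE d=3  (d history now [(2, 59), (5, 2), (8, 3)])
v9: WRITE e=52  (e history now [(1, 51), (4, 59), (9, 52)])
READ c @v5: history=[(7, 54)] -> no version <= 5 -> NONE
READ e @v6: history=[(1, 51), (4, 59), (9, 52)] -> pick v4 -> 59
v10: WRITE a=40  (a history now [(3, 2), (10, 40)])
READ b @v8: history=[(6, 26)] -> pick v6 -> 26
v11: WRITE a=37  (a history now [(3, 2), (10, 40), (11, 37)])
v12: WRITE c=9  (c history now [(7, 54), (12, 9)])
READ c @v1: history=[(7, 54), (12, 9)] -> no version <= 1 -> NONE
v13: WRITE c=57  (c history now [(7, 54), (12, 9), (13, 57)])
READ b @v6: history=[(6, 26)] -> pick v6 -> 26
v14: WRITE c=3  (c history now [(7, 54), (12, 9), (13, 57), (14, 3)])
Read results in order: ['NONE', '59', '26', 'NONE', '26']
NONE count = 2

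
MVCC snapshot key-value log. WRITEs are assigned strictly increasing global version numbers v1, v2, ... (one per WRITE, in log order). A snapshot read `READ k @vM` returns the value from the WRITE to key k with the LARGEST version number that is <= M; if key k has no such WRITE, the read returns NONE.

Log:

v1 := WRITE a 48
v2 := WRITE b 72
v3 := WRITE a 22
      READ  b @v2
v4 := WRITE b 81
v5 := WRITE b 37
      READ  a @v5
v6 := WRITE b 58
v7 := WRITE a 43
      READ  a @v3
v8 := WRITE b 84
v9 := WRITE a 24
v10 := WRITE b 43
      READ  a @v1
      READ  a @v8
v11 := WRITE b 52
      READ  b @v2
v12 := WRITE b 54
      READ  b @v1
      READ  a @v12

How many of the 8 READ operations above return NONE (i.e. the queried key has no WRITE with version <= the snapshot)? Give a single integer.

Answer: 1

Derivation:
v1: WRITE a=48  (a history now [(1, 48)])
v2: WRITE b=72  (b history now [(2, 72)])
v3: WRITE a=22  (a history now [(1, 48), (3, 22)])
READ b @v2: history=[(2, 72)] -> pick v2 -> 72
v4: WRITE b=81  (b history now [(2, 72), (4, 81)])
v5: WRITE b=37  (b history now [(2, 72), (4, 81), (5, 37)])
READ a @v5: history=[(1, 48), (3, 22)] -> pick v3 -> 22
v6: WRITE b=58  (b history now [(2, 72), (4, 81), (5, 37), (6, 58)])
v7: WRITE a=43  (a history now [(1, 48), (3, 22), (7, 43)])
READ a @v3: history=[(1, 48), (3, 22), (7, 43)] -> pick v3 -> 22
v8: WRITE b=84  (b history now [(2, 72), (4, 81), (5, 37), (6, 58), (8, 84)])
v9: WRITE a=24  (a history now [(1, 48), (3, 22), (7, 43), (9, 24)])
v10: WRITE b=43  (b history now [(2, 72), (4, 81), (5, 37), (6, 58), (8, 84), (10, 43)])
READ a @v1: history=[(1, 48), (3, 22), (7, 43), (9, 24)] -> pick v1 -> 48
READ a @v8: history=[(1, 48), (3, 22), (7, 43), (9, 24)] -> pick v7 -> 43
v11: WRITE b=52  (b history now [(2, 72), (4, 81), (5, 37), (6, 58), (8, 84), (10, 43), (11, 52)])
READ b @v2: history=[(2, 72), (4, 81), (5, 37), (6, 58), (8, 84), (10, 43), (11, 52)] -> pick v2 -> 72
v12: WRITE b=54  (b history now [(2, 72), (4, 81), (5, 37), (6, 58), (8, 84), (10, 43), (11, 52), (12, 54)])
READ b @v1: history=[(2, 72), (4, 81), (5, 37), (6, 58), (8, 84), (10, 43), (11, 52), (12, 54)] -> no version <= 1 -> NONE
READ a @v12: history=[(1, 48), (3, 22), (7, 43), (9, 24)] -> pick v9 -> 24
Read results in order: ['72', '22', '22', '48', '43', '72', 'NONE', '24']
NONE count = 1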